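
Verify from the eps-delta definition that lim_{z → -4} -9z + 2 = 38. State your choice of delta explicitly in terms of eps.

delta = eps/9

Fix eps > 0. We need delta > 0 so that 0 < |z + 4| < delta implies |(-9z + 2) − 38| < eps.
|(-9z + 2) − 38| = |-9z - 36| = 9|z + 4|.
So 9|z + 4| < eps exactly when |z + 4| < eps/9.
Take delta = eps/9. If 0 < |z + 4| < delta then |(-9z + 2) − 38| = 9|z + 4| < 9·(eps/9) = eps.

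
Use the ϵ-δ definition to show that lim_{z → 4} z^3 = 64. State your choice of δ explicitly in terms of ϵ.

Suppose ϵ > 0. We seek δ > 0 with 0 < |z − 4| < δ ⇒ |z^3 − 64| < ϵ.
Factor: z^3 − 64 = (z − 4)(z^2 + 4z + 16), so |z^3 − 64| = |z − 4|·|z^2 + 4z + 16|.
Restrict δ ≤ 2. Then |z − 4| < 2 gives |z| < 6, so by the triangle inequality |z^2 + 4z + 16| ≤ 6^2 + 4·6 + 16 = 76.
Hence |z^3 − 64| ≤ 76|z − 4|, which is < ϵ once |z − 4| < ϵ/76.
Take δ = min(2, ϵ/76). If 0 < |z − 4| < δ then both bounds hold and |z^3 − 64| ≤ 76|z − 4| < 76·(ϵ/76) = ϵ.

δ = min(2, ϵ/76)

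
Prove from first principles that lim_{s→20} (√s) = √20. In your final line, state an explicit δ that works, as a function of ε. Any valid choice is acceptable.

Let ε > 0. We want δ > 0 such that 0 < |s − 20| < δ implies |√s − √20| < ε.
Multiplying by the conjugate, |√s − √20| = |s − 20|/(√s + √20).
Restrict δ ≤ 20 so that |s − 20| < 20 forces s > 0, and then √s + √20 > √20.
Hence |√s − √20| < |s − 20|/√20, which is < ε once |s − 20| < √20·ε.
Take δ = min(20, √20·ε). If 0 < |s − 20| < δ then s > 0 and |√s − √20| < |s − 20|/√20 < ε.

δ = min(20, √20·ε)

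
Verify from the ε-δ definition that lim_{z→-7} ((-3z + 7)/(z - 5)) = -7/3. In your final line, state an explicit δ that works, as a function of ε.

Let ε > 0. We want δ > 0 with 0 < |z + 7| < δ ⇒ |(-3z + 7)/(z - 5) + 7/3| < ε.
Combining over a common denominator, (-3z + 7)/(z - 5) + 7/3 = [(-3z + 7)·(-12) − 28·(z - 5)] / [(-12)·(z - 5)] = 8(z + 7) / ((-12)(z - 5)).
So |(-3z + 7)/(z - 5) + 7/3| = 8|z + 7| / (12·|z − 5|).
Restrict δ ≤ 6. Then |z + 7| < 6 gives |z − 5| = |(z + 7) + (-12)| ≥ 12 − 6 = 6.
Hence |(-3z + 7)/(z - 5) + 7/3| < 8|z + 7|/(12·6) = (1/9)|z + 7|, which is < ε once |z + 7| < 9ε.
Take δ = min(6, 9ε). Then 0 < |z + 7| < δ forces both bounds, so |(-3z + 7)/(z - 5) + 7/3| < ε.

δ = min(6, 9ε)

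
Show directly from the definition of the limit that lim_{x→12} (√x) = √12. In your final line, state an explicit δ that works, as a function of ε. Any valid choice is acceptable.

δ = min(12, √12·ε)

Suppose ε > 0. We want δ > 0 such that 0 < |x − 12| < δ implies |√x − √12| < ε.
Multiplying by the conjugate, |√x − √12| = |x − 12|/(√x + √12).
Restrict δ ≤ 12 so that |x − 12| < 12 forces x > 0, and then √x + √12 > √12.
Hence |√x − √12| < |x − 12|/√12, which is < ε once |x − 12| < √12·ε.
Take δ = min(12, √12·ε). If 0 < |x − 12| < δ then x > 0 and |√x − √12| < |x − 12|/√12 < ε.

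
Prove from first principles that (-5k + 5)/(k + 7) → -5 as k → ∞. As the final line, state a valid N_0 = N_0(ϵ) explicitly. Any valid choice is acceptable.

Fix ϵ > 0. For k ≥ 1, |(-5k + 5)/(k + 7) + 5| = |40|/((k + 7)) = 40/((k + 7)).
Since k + 7 ≥ k for k ≥ 1, this is ≤ 40/(k) = 40/k.
So |(-5k + 5)/(k + 7) + 5| < ϵ whenever k > 40/ϵ.
Take N_0 = 40/ϵ. If k > N_0 then |(-5k + 5)/(k + 7) + 5| ≤ 40/k < ϵ.

N_0 = 40/ϵ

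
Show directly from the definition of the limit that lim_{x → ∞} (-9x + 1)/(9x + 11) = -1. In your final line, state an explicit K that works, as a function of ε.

K = (4/3)/ε

Suppose ε > 0. We seek K > 0 such that x > K implies |(-9x + 1)/(9x + 11) + 1| < ε.
(-9x + 1)/(9x + 11) + 1 = (9(-9x + 1) − (-9)(9x + 11)) / (9(9x + 11)) = 108/(9(9x + 11)).
For x > 0 we have 9x + 11 > 9x, so |(-9x + 1)/(9x + 11) + 1| = 108/(9(9x + 11)) < 108/(9·9x) = (4/3)/x.
Thus |(-9x + 1)/(9x + 11) + 1| < ε whenever x > (4/3)/ε.
Take K = (4/3)/ε. If x > K then |(-9x + 1)/(9x + 11) + 1| < (4/3)/x < ε.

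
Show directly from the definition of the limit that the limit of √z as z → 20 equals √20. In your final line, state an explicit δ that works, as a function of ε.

δ = min(20, √20·ε)

Let ε > 0 be given. We want δ > 0 such that 0 < |z − 20| < δ implies |√z − √20| < ε.
Rationalise: √z − √20 = (z − 20)/(√z + √20), so |√z − √20| = |z − 20|/(√z + √20).
Restrict δ ≤ 20 so that |z − 20| < 20 forces z > 0, and then √z + √20 > √20.
Hence |√z − √20| < |z − 20|/√20, which is < ε once |z − 20| < √20·ε.
Take δ = min(20, √20·ε). If 0 < |z − 20| < δ then z > 0 and |√z − √20| < |z − 20|/√20 < ε.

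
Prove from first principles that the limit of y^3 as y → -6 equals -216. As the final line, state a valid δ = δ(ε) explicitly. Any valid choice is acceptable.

δ = min(1, ε/127)

Let ε > 0. We seek δ > 0 with 0 < |y + 6| < δ ⇒ |y^3 + 216| < ε.
Factor: y^3 + 216 = (y + 6)(y^2 - 6y + 36), so |y^3 + 216| = |y + 6|·|y^2 - 6y + 36|.
Impose δ ≤ 1 so that |y| < 7; then |y^2 - 6y + 36| ≤ 127.
Hence |y^3 + 216| ≤ 127|y + 6|, which is < ε once |y + 6| < ε/127.
Take δ = min(1, ε/127). If 0 < |y + 6| < δ then both bounds hold and |y^3 + 216| ≤ 127|y + 6| < 127·(ε/127) = ε.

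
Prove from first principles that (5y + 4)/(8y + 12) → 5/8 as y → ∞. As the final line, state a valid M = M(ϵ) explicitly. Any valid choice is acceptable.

M = (7/16)/ϵ

Let ϵ > 0 be given. We seek M > 0 such that y > M implies |(5y + 4)/(8y + 12) − (5/8)| < ϵ.
(5y + 4)/(8y + 12) − (5/8) = (8(5y + 4) − 5(8y + 12)) / (8(8y + 12)) = -28/(8(8y + 12)).
For y > 0 we have 8y + 12 > 8y, so |(5y + 4)/(8y + 12) − (5/8)| = 28/(8(8y + 12)) < 28/(8·8y) = (7/16)/y.
Thus |(5y + 4)/(8y + 12) − (5/8)| < ϵ whenever y > (7/16)/ϵ.
Take M = (7/16)/ϵ. If y > M then |(5y + 4)/(8y + 12) − (5/8)| < (7/16)/y < ϵ.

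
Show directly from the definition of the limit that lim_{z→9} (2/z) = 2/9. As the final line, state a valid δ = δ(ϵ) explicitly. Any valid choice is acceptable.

δ = min(9/2, (81/4)ϵ)

Suppose ϵ > 0. We seek δ > 0 such that 0 < |z − 9| < δ implies |2/z − (2/9)| < ϵ.
|2/z − (2/9)| = 2·|9 − z|/(9·|z|) = 2|z − 9|/(9|z|).
Restrict δ ≤ 9/2. Then |z − 9| < 9/2 gives |z| > 9/2, so 9|z| > 81/2.
Then |2/z − (2/9)| < 2|z − 9|/(81/2), which is < ϵ when |z − 9| < (81/4)ϵ.
Take δ = min(9/2, (81/4)ϵ). Then 0 < |z − 9| < δ gives both |z − 9| < 9/2 and |z − 9| < (81/4)ϵ, so |2/z − (2/9)| < ϵ.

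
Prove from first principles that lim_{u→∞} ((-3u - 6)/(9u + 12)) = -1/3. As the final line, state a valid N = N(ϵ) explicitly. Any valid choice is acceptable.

Fix ϵ > 0. We seek N > 0 such that u > N implies |(-3u - 6)/(9u + 12) + 1/3| < ϵ.
(-3u - 6)/(9u + 12) + 1/3 = (9(-3u - 6) − (-3)(9u + 12)) / (9(9u + 12)) = -18/(9(9u + 12)).
For u > 0 we have 9u + 12 > 9u, so |(-3u - 6)/(9u + 12) + 1/3| = 18/(9(9u + 12)) < 18/(9·9u) = (2/9)/u.
Thus |(-3u - 6)/(9u + 12) + 1/3| < ϵ whenever u > (2/9)/ϵ.
Take N = (2/9)/ϵ. If u > N then |(-3u - 6)/(9u + 12) + 1/3| < (2/9)/u < ϵ.

N = (2/9)/ϵ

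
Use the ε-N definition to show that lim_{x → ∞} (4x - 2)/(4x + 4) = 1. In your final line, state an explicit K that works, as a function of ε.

Fix ε > 0. We seek K > 0 such that x > K implies |(4x - 2)/(4x + 4) − 1| < ε.
(4x - 2)/(4x + 4) − 1 = (4(4x - 2) − 4(4x + 4)) / (4(4x + 4)) = -24/(4(4x + 4)).
For x > 0 we have 4x + 4 > 4x, so |(4x - 2)/(4x + 4) − 1| = 24/(4(4x + 4)) < 24/(4·4x) = (3/2)/x.
Thus |(4x - 2)/(4x + 4) − 1| < ε whenever x > (3/2)/ε.
Take K = (3/2)/ε. If x > K then |(4x - 2)/(4x + 4) − 1| < (3/2)/x < ε.

K = (3/2)/ε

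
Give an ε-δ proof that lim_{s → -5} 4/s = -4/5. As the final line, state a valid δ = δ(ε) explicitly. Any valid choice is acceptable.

δ = min(5/2, (25/8)ε)

Suppose ε > 0. We seek δ > 0 such that 0 < |s + 5| < δ implies |4/s + 4/5| < ε.
|4/s + 4/5| = 4·|-5 − s|/(5·|s|) = 4|s + 5|/(5|s|).
Restrict δ ≤ 5/2. Then |s + 5| < 5/2 gives |s| > 5/2, so 5|s| > 25/2.
Then |4/s + 4/5| < 4|s + 5|/(25/2), which is < ε when |s + 5| < (25/8)ε.
Take δ = min(5/2, (25/8)ε). Then 0 < |s + 5| < δ gives both |s + 5| < 5/2 and |s + 5| < (25/8)ε, so |4/s + 4/5| < ε.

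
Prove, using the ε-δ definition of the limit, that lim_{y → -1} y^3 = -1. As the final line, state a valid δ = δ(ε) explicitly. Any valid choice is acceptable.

δ = min(1, ε/7)

Suppose ε > 0. We seek δ > 0 with 0 < |y + 1| < δ ⇒ |y^3 + 1| < ε.
Factor: y^3 + 1 = (y + 1)(y^2 - y + 1), so |y^3 + 1| = |y + 1|·|y^2 - y + 1|.
Impose δ ≤ 1 so that |y| < 2; then |y^2 - y + 1| ≤ 7.
Hence |y^3 + 1| ≤ 7|y + 1|, which is < ε once |y + 1| < ε/7.
Take δ = min(1, ε/7). If 0 < |y + 1| < δ then both bounds hold and |y^3 + 1| ≤ 7|y + 1| < 7·(ε/7) = ε.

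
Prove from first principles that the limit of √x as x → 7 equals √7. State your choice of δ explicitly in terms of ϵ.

δ = min(7, √7·ϵ)

Fix ϵ > 0. We want δ > 0 such that 0 < |x − 7| < δ implies |√x − √7| < ϵ.
Multiplying by the conjugate, |√x − √7| = |x − 7|/(√x + √7).
Restrict δ ≤ 7 so that |x − 7| < 7 forces x > 0, and then √x + √7 > √7.
Hence |√x − √7| < |x − 7|/√7, which is < ϵ once |x − 7| < √7·ϵ.
Take δ = min(7, √7·ϵ). If 0 < |x − 7| < δ then x > 0 and |√x − √7| < |x − 7|/√7 < ϵ.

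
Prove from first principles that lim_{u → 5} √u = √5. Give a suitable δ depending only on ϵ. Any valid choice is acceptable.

Suppose ϵ > 0. We want δ > 0 such that 0 < |u − 5| < δ implies |√u − √5| < ϵ.
Rationalise: √u − √5 = (u − 5)/(√u + √5), so |√u − √5| = |u − 5|/(√u + √5).
Restrict δ ≤ 5 so that |u − 5| < 5 forces u > 0, and then √u + √5 > √5.
Hence |√u − √5| < |u − 5|/√5, which is < ϵ once |u − 5| < √5·ϵ.
Take δ = min(5, √5·ϵ). If 0 < |u − 5| < δ then u > 0 and |√u − √5| < |u − 5|/√5 < ϵ.

δ = min(5, √5·ϵ)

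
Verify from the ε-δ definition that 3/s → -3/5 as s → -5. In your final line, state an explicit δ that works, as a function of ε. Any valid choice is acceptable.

Fix ε > 0. We seek δ > 0 such that 0 < |s + 5| < δ implies |3/s + 3/5| < ε.
|3/s + 3/5| = 3·|-5 − s|/(5·|s|) = 3|s + 5|/(5|s|).
Restrict δ ≤ 5/2. Then |s + 5| < 5/2 gives |s| > 5/2, so 5|s| > 25/2.
Then |3/s + 3/5| < 3|s + 5|/(25/2), which is < ε when |s + 5| < (25/6)ε.
Take δ = min(5/2, (25/6)ε). Then 0 < |s + 5| < δ gives both |s + 5| < 5/2 and |s + 5| < (25/6)ε, so |3/s + 3/5| < ε.

δ = min(5/2, (25/6)ε)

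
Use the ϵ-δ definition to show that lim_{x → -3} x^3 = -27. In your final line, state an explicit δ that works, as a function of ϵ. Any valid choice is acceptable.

δ = min(1, ϵ/37)

Suppose ϵ > 0. We seek δ > 0 with 0 < |x + 3| < δ ⇒ |x^3 + 27| < ϵ.
Factor: x^3 + 27 = (x + 3)(x^2 - 3x + 9), so |x^3 + 27| = |x + 3|·|x^2 - 3x + 9|.
Restrict δ ≤ 1. Then |x + 3| < 1 gives |x| < 4, so by the triangle inequality |x^2 - 3x + 9| ≤ 4^2 + 3·4 + 9 = 37.
Hence |x^3 + 27| ≤ 37|x + 3|, which is < ϵ once |x + 3| < ϵ/37.
Take δ = min(1, ϵ/37). If 0 < |x + 3| < δ then both bounds hold and |x^3 + 27| ≤ 37|x + 3| < 37·(ϵ/37) = ϵ.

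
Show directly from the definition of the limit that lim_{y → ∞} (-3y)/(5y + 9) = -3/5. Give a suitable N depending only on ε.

N = (27/25)/ε

Suppose ε > 0. We seek N > 0 such that y > N implies |(-3y)/(5y + 9) + 3/5| < ε.
(-3y)/(5y + 9) + 3/5 = (5(-3y) − (-3)(5y + 9)) / (5(5y + 9)) = 27/(5(5y + 9)).
For y > 0 we have 5y + 9 > 5y, so |(-3y)/(5y + 9) + 3/5| = 27/(5(5y + 9)) < 27/(5·5y) = (27/25)/y.
Thus |(-3y)/(5y + 9) + 3/5| < ε whenever y > (27/25)/ε.
Take N = (27/25)/ε. If y > N then |(-3y)/(5y + 9) + 3/5| < (27/25)/y < ε.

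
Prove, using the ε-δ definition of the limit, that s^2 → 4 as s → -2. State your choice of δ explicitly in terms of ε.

Suppose ε > 0. We seek δ > 0 with 0 < |s + 2| < δ ⇒ |s^2 − 4| < ε.
Factor: s^2 − 4 = (s + 2)(s - 2), so |s^2 − 4| = |s + 2|·|s - 2|.
Impose δ ≤ 1 so that |s| < 3; then |s - 2| ≤ 5.
Hence |s^2 − 4| ≤ 5|s + 2|, which is < ε once |s + 2| < ε/5.
Take δ = min(1, ε/5). If 0 < |s + 2| < δ then both bounds hold and |s^2 − 4| ≤ 5|s + 2| < 5·(ε/5) = ε.

δ = min(1, ε/5)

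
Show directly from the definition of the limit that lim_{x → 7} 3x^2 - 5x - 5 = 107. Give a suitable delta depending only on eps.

delta = min(2, eps/43)

Fix eps > 0. We want delta > 0 such that 0 < |x − 7| < delta implies |(3x^2 - 5x - 5) − 107| < eps.
(3x^2 - 5x - 5) − 107 = 3x^2 - 5x - 112 = (x − 7)(3x + 16).
So |(3x^2 - 5x - 5) − 107| = |x − 7|·|3x + 16|.
Assume first that |x − 7| < 2, so |x| < 9. Then |3x + 16| ≤ 3·9 + 16 = 43.
Hence |(3x^2 - 5x - 5) − 107| ≤ 43|x − 7| < eps provided |x − 7| < eps/43.
Choosing delta = min(2, eps/43) ensures both conditions, hence |(3x^2 - 5x - 5) − 107| < eps.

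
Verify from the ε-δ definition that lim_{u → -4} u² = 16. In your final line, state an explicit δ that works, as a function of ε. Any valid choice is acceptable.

δ = min(1, ε/9)

Fix ε > 0. We seek δ > 0 with 0 < |u + 4| < δ ⇒ |u² − 16| < ε.
Factor: u² − 16 = (u + 4)(u - 4), so |u² − 16| = |u + 4|·|u - 4|.
Restrict δ ≤ 1. Then |u + 4| < 1 gives |u| < 5, so by the triangle inequality |u - 4| ≤ 5 + 4 = 9.
Hence |u² − 16| ≤ 9|u + 4|, which is < ε once |u + 4| < ε/9.
Take δ = min(1, ε/9). If 0 < |u + 4| < δ then both bounds hold and |u² − 16| ≤ 9|u + 4| < 9·(ε/9) = ε.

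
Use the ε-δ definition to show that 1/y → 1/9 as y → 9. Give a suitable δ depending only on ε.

Let ε > 0. We seek δ > 0 such that 0 < |y − 9| < δ implies |1/y − (1/9)| < ε.
|1/y − (1/9)| = |9 − y|/(9·|y|) = |y − 9|/(9|y|).
Restrict δ ≤ 9/2. Then |y − 9| < 9/2 gives |y| > 9/2, so 9|y| > 81/2.
Then |1/y − (1/9)| < |y − 9|/(81/2), which is < ε when |y − 9| < (81/2)ε.
Take δ = min(9/2, (81/2)ε). Then 0 < |y − 9| < δ gives both |y − 9| < 9/2 and |y − 9| < (81/2)ε, so |1/y − (1/9)| < ε.

δ = min(9/2, (81/2)ε)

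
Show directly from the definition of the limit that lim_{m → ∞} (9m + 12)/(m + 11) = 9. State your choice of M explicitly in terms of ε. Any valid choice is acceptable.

M = 87/ε

Suppose ε > 0. For m ≥ 1, |(9m + 12)/(m + 11) − 9| = |-87|/((m + 11)) = 87/((m + 11)).
Since m + 11 ≥ m for m ≥ 1, this is ≤ 87/(m) = 87/m.
So |(9m + 12)/(m + 11) − 9| < ε whenever m > 87/ε.
Take M = 87/ε. If m > M then |(9m + 12)/(m + 11) − 9| ≤ 87/m < ε.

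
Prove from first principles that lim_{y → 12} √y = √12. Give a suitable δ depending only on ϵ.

δ = min(12, √12·ϵ)

Fix ϵ > 0. We want δ > 0 such that 0 < |y − 12| < δ implies |√y − √12| < ϵ.
Rationalise: √y − √12 = (y − 12)/(√y + √12), so |√y − √12| = |y − 12|/(√y + √12).
Restrict δ ≤ 12 so that |y − 12| < 12 forces y > 0, and then √y + √12 > √12.
Hence |√y − √12| < |y − 12|/√12, which is < ϵ once |y − 12| < √12·ϵ.
Take δ = min(12, √12·ϵ). If 0 < |y − 12| < δ then y > 0 and |√y − √12| < |y − 12|/√12 < ϵ.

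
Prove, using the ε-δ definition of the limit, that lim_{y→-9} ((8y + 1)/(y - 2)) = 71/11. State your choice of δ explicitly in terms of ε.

Fix ε > 0. We want δ > 0 with 0 < |y + 9| < δ ⇒ |(8y + 1)/(y - 2) − (71/11)| < ε.
Combining over a common denominator, (8y + 1)/(y - 2) − (71/11) = [(8y + 1)·(-11) − (-71)·(y - 2)] / [(-11)·(y - 2)] = -17(y + 9) / ((-11)(y - 2)).
So |(8y + 1)/(y - 2) − (71/11)| = 17|y + 9| / (11·|y − 2|).
Require δ ≤ 11/2, so |y − 2| ≥ |-11| − |y + 9| > 11 − 11/2 = 11/2.
Hence |(8y + 1)/(y - 2) − (71/11)| < 17|y + 9|/(11·(11/2)) = (34/121)|y + 9|, which is < ε once |y + 9| < (121/34)ε.
Take δ = min(11/2, (121/34)ε). Then 0 < |y + 9| < δ forces both bounds, so |(8y + 1)/(y - 2) − (71/11)| < ε.

δ = min(11/2, (121/34)ε)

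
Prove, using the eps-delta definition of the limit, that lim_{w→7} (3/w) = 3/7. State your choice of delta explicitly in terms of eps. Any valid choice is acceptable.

Let eps > 0 be given. We seek delta > 0 such that 0 < |w − 7| < delta implies |3/w − (3/7)| < eps.
|3/w − (3/7)| = 3·|7 − w|/(7·|w|) = 3|w − 7|/(7|w|).
Require delta ≤ 7/2 so that |w| > 7 − 7/2 = 7/2, hence 7|w| > 49/2.
Then |3/w − (3/7)| < 3|w − 7|/(49/2), which is < eps when |w − 7| < (49/6)eps.
Take delta = min(7/2, (49/6)eps). Then 0 < |w − 7| < delta gives both |w − 7| < 7/2 and |w − 7| < (49/6)eps, so |3/w − (3/7)| < eps.

delta = min(7/2, (49/6)eps)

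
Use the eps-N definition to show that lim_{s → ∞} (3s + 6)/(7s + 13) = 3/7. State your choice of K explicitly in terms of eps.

K = (3/49)/eps

Let eps > 0. We seek K > 0 such that s > K implies |(3s + 6)/(7s + 13) − (3/7)| < eps.
(3s + 6)/(7s + 13) − (3/7) = (7(3s + 6) − 3(7s + 13)) / (7(7s + 13)) = 3/(7(7s + 13)).
For s > 0 we have 7s + 13 > 7s, so |(3s + 6)/(7s + 13) − (3/7)| = 3/(7(7s + 13)) < 3/(7·7s) = (3/49)/s.
Thus |(3s + 6)/(7s + 13) − (3/7)| < eps whenever s > (3/49)/eps.
Take K = (3/49)/eps. If s > K then |(3s + 6)/(7s + 13) − (3/7)| < (3/49)/s < eps.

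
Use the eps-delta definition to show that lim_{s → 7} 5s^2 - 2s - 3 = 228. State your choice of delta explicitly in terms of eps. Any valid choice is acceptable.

Suppose eps > 0. We want delta > 0 such that 0 < |s − 7| < delta implies |(5s^2 - 2s - 3) − 228| < eps.
(5s^2 - 2s - 3) − 228 = 5s^2 - 2s - 231 = (s − 7)(5s + 33).
So |(5s^2 - 2s - 3) − 228| = |s − 7|·|5s + 33|.
Assume first that |s − 7| < 1, so |s| < 8. Then |5s + 33| ≤ 5·8 + 33 = 73.
Hence |(5s^2 - 2s - 3) − 228| ≤ 73|s − 7| < eps provided |s − 7| < eps/73.
Choosing delta = min(1, eps/73) ensures both conditions, hence |(5s^2 - 2s - 3) − 228| < eps.

delta = min(1, eps/73)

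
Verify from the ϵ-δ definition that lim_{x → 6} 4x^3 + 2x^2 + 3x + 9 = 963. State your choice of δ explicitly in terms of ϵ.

Suppose ϵ > 0. We want δ > 0 such that 0 < |x − 6| < δ implies |(4x^3 + 2x^2 + 3x + 9) − 963| < ϵ.
(4x^3 + 2x^2 + 3x + 9) − 963 = 4x^3 + 2x^2 + 3x - 954 = (x − 6)(4x^2 + 26x + 159).
So |(4x^3 + 2x^2 + 3x + 9) − 963| = |x − 6|·|4x^2 + 26x + 159|.
Assume first that |x − 6| < 2, so |x| < 8. Then |4x^2 + 26x + 159| ≤ 4·8^2 + 26·8 + 159 = 623.
Hence |(4x^3 + 2x^2 + 3x + 9) − 963| ≤ 623|x − 6| < ϵ provided |x − 6| < ϵ/623.
Choosing δ = min(2, ϵ/623) ensures both conditions, hence |(4x^3 + 2x^2 + 3x + 9) − 963| < ϵ.

δ = min(2, ϵ/623)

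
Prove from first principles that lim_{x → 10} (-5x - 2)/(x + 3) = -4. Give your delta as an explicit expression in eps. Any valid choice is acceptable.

Fix eps > 0. We want delta > 0 with 0 < |x − 10| < delta ⇒ |(-5x - 2)/(x + 3) + 4| < eps.
Combining over a common denominator, (-5x - 2)/(x + 3) + 4 = [(-5x - 2)·13 − (-52)·(x + 3)] / [13·(x + 3)] = -13(x − 10) / (13(x + 3)).
So |(-5x - 2)/(x + 3) + 4| = 13|x − 10| / (13·|x + 3|).
Restrict delta ≤ 13/2. Then |x − 10| < 13/2 gives |x + 3| = |(x − 10) + 13| ≥ 13 − 13/2 = 13/2.
Hence |(-5x - 2)/(x + 3) + 4| < 13|x − 10|/(13·(13/2)) = (2/13)|x − 10|, which is < eps once |x − 10| < (13/2)eps.
Take delta = min(13/2, (13/2)eps). Then 0 < |x − 10| < delta forces both bounds, so |(-5x - 2)/(x + 3) + 4| < eps.

delta = min(13/2, (13/2)eps)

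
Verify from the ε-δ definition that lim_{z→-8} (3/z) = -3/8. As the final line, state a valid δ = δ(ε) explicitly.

δ = min(4, (32/3)ε)

Let ε > 0 be given. We seek δ > 0 such that 0 < |z + 8| < δ implies |3/z + 3/8| < ε.
|3/z + 3/8| = 3·|-8 − z|/(8·|z|) = 3|z + 8|/(8|z|).
Require δ ≤ 4 so that |z| > 8 − 4 = 4, hence 8|z| > 32.
Then |3/z + 3/8| < 3|z + 8|/32, which is < ε when |z + 8| < (32/3)ε.
Take δ = min(4, (32/3)ε). Then 0 < |z + 8| < δ gives both |z + 8| < 4 and |z + 8| < (32/3)ε, so |3/z + 3/8| < ε.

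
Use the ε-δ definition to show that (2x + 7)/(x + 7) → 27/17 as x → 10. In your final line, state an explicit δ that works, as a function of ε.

δ = min(17/2, (289/14)ε)

Let ε > 0 be given. We want δ > 0 with 0 < |x − 10| < δ ⇒ |(2x + 7)/(x + 7) − (27/17)| < ε.
Combining over a common denominator, (2x + 7)/(x + 7) − (27/17) = [(2x + 7)·17 − 27·(x + 7)] / [17·(x + 7)] = 7(x − 10) / (17(x + 7)).
So |(2x + 7)/(x + 7) − (27/17)| = 7|x − 10| / (17·|x + 7|).
Require δ ≤ 17/2, so |x + 7| ≥ |17| − |x − 10| > 17 − 17/2 = 17/2.
Hence |(2x + 7)/(x + 7) − (27/17)| < 7|x − 10|/(17·(17/2)) = (14/289)|x − 10|, which is < ε once |x − 10| < (289/14)ε.
Take δ = min(17/2, (289/14)ε). Then 0 < |x − 10| < δ forces both bounds, so |(2x + 7)/(x + 7) − (27/17)| < ε.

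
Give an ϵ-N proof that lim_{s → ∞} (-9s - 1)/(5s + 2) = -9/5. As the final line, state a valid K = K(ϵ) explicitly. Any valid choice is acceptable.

Let ϵ > 0. We seek K > 0 such that s > K implies |(-9s - 1)/(5s + 2) + 9/5| < ϵ.
(-9s - 1)/(5s + 2) + 9/5 = (5(-9s - 1) − (-9)(5s + 2)) / (5(5s + 2)) = 13/(5(5s + 2)).
For s > 0 we have 5s + 2 > 5s, so |(-9s - 1)/(5s + 2) + 9/5| = 13/(5(5s + 2)) < 13/(5·5s) = (13/25)/s.
Thus |(-9s - 1)/(5s + 2) + 9/5| < ϵ whenever s > (13/25)/ϵ.
Take K = (13/25)/ϵ. If s > K then |(-9s - 1)/(5s + 2) + 9/5| < (13/25)/s < ϵ.

K = (13/25)/ϵ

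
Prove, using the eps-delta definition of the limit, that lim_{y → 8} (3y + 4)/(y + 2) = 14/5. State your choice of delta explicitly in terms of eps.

delta = min(5, 25eps)

Fix eps > 0. We want delta > 0 with 0 < |y − 8| < delta ⇒ |(3y + 4)/(y + 2) − (14/5)| < eps.
Combining over a common denominator, (3y + 4)/(y + 2) − (14/5) = [(3y + 4)·10 − 28·(y + 2)] / [10·(y + 2)] = 2(y − 8) / (10(y + 2)).
So |(3y + 4)/(y + 2) − (14/5)| = 2|y − 8| / (10·|y + 2|).
Restrict delta ≤ 5. Then |y − 8| < 5 gives |y + 2| = |(y − 8) + 10| ≥ 10 − 5 = 5.
Hence |(3y + 4)/(y + 2) − (14/5)| < 2|y − 8|/(10·5) = (1/25)|y − 8|, which is < eps once |y − 8| < 25eps.
Take delta = min(5, 25eps). Then 0 < |y − 8| < delta forces both bounds, so |(3y + 4)/(y + 2) − (14/5)| < eps.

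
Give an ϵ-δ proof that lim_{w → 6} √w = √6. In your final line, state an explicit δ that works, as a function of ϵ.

Let ϵ > 0 be given. We want δ > 0 such that 0 < |w − 6| < δ implies |√w − √6| < ϵ.
Multiplying by the conjugate, |√w − √6| = |w − 6|/(√w + √6).
Restrict δ ≤ 6 so that |w − 6| < 6 forces w > 0, and then √w + √6 > √6.
Hence |√w − √6| < |w − 6|/√6, which is < ϵ once |w − 6| < √6·ϵ.
Take δ = min(6, √6·ϵ). If 0 < |w − 6| < δ then w > 0 and |√w − √6| < |w − 6|/√6 < ϵ.

δ = min(6, √6·ϵ)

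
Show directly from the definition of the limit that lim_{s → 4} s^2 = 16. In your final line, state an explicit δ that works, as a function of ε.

δ = min(1, ε/9)

Let ε > 0. We seek δ > 0 with 0 < |s − 4| < δ ⇒ |s^2 − 16| < ε.
Factor: s^2 − 16 = (s − 4)(s + 4), so |s^2 − 16| = |s − 4|·|s + 4|.
Restrict δ ≤ 1. Then |s − 4| < 1 gives |s| < 5, so by the triangle inequality |s + 4| ≤ 5 + 4 = 9.
Hence |s^2 − 16| ≤ 9|s − 4|, which is < ε once |s − 4| < ε/9.
Take δ = min(1, ε/9). If 0 < |s − 4| < δ then both bounds hold and |s^2 − 16| ≤ 9|s − 4| < 9·(ε/9) = ε.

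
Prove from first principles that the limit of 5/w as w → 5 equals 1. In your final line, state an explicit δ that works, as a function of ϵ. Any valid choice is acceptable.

δ = min(5/2, (5/2)ϵ)

Let ϵ > 0. We seek δ > 0 such that 0 < |w − 5| < δ implies |5/w − 1| < ϵ.
|5/w − 1| = 5·|5 − w|/(5·|w|) = 5|w − 5|/(5|w|).
Restrict δ ≤ 5/2. Then |w − 5| < 5/2 gives |w| > 5/2, so 5|w| > 25/2.
Then |5/w − 1| < 5|w − 5|/(25/2), which is < ϵ when |w − 5| < (5/2)ϵ.
Take δ = min(5/2, (5/2)ϵ). Then 0 < |w − 5| < δ gives both |w − 5| < 5/2 and |w − 5| < (5/2)ϵ, so |5/w − 1| < ϵ.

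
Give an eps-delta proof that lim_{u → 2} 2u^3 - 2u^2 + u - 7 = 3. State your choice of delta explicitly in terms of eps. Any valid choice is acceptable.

Let eps > 0 be given. We want delta > 0 such that 0 < |u − 2| < delta implies |(2u^3 - 2u^2 + u - 7) − 3| < eps.
(2u^3 - 2u^2 + u - 7) − 3 = 2u^3 - 2u^2 + u - 10 = (u − 2)(2u^2 + 2u + 5).
So |(2u^3 - 2u^2 + u - 7) − 3| = |u − 2|·|2u^2 + 2u + 5|.
Require delta ≤ 1. Then |u − 2| < 1 gives |u| < 3, and by the triangle inequality |2u^2 + 2u + 5| ≤ 2·3^2 + 2·3 + 5 = 29.
Hence |(2u^3 - 2u^2 + u - 7) − 3| ≤ 29|u − 2| < eps provided |u − 2| < eps/29.
Take delta = min(1, eps/29). Then 0 < |u − 2| < delta gives both |u − 2| < 1 and |u − 2| < eps/29, so |(2u^3 - 2u^2 + u - 7) − 3| < eps.

delta = min(1, eps/29)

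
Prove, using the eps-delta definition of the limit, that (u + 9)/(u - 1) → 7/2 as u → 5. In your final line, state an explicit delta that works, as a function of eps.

delta = min(2, (4/5)eps)

Suppose eps > 0. We want delta > 0 with 0 < |u − 5| < delta ⇒ |(u + 9)/(u - 1) − (7/2)| < eps.
Combining over a common denominator, (u + 9)/(u - 1) − (7/2) = [(u + 9)·4 − 14·(u - 1)] / [4·(u - 1)] = -10(u − 5) / (4(u - 1)).
So |(u + 9)/(u - 1) − (7/2)| = 10|u − 5| / (4·|u − 1|).
Require delta ≤ 2, so |u − 1| ≥ |4| − |u − 5| > 4 − 2 = 2.
Hence |(u + 9)/(u - 1) − (7/2)| < 10|u − 5|/(4·2) = (5/4)|u − 5|, which is < eps once |u − 5| < (4/5)eps.
Take delta = min(2, (4/5)eps). Then 0 < |u − 5| < delta forces both bounds, so |(u + 9)/(u - 1) − (7/2)| < eps.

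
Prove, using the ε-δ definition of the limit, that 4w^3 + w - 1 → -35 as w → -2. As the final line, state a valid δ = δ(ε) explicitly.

Fix ε > 0. We want δ > 0 such that 0 < |w + 2| < δ implies |(4w^3 + w - 1) + 35| < ε.
(4w^3 + w - 1) + 35 = 4w^3 + w + 34 = (w + 2)(4w^2 - 8w + 17).
So |(4w^3 + w - 1) + 35| = |w + 2|·|4w^2 - 8w + 17|.
Assume first that |w + 2| < 1, so |w| < 3. Then |4w^2 - 8w + 17| ≤ 4·3^2 + 8·3 + 17 = 77.
Hence |(4w^3 + w - 1) + 35| ≤ 77|w + 2| < ε provided |w + 2| < ε/77.
Choosing δ = min(1, ε/77) ensures both conditions, hence |(4w^3 + w - 1) + 35| < ε.

δ = min(1, ε/77)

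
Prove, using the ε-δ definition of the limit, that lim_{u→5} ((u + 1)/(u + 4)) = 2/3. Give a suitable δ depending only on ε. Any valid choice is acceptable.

δ = min(9/2, (27/2)ε)

Let ε > 0 be given. We want δ > 0 with 0 < |u − 5| < δ ⇒ |(u + 1)/(u + 4) − (2/3)| < ε.
Combining over a common denominator, (u + 1)/(u + 4) − (2/3) = [(u + 1)·9 − 6·(u + 4)] / [9·(u + 4)] = 3(u − 5) / (9(u + 4)).
So |(u + 1)/(u + 4) − (2/3)| = 3|u − 5| / (9·|u + 4|).
Restrict δ ≤ 9/2. Then |u − 5| < 9/2 gives |u + 4| = |(u − 5) + 9| ≥ 9 − 9/2 = 9/2.
Hence |(u + 1)/(u + 4) − (2/3)| < 3|u − 5|/(9·(9/2)) = (2/27)|u − 5|, which is < ε once |u − 5| < (27/2)ε.
Take δ = min(9/2, (27/2)ε). Then 0 < |u − 5| < δ forces both bounds, so |(u + 1)/(u + 4) − (2/3)| < ε.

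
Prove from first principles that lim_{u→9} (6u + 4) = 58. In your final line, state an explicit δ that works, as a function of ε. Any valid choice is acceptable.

Suppose ε > 0. We need δ > 0 so that 0 < |u − 9| < δ implies |(6u + 4) − 58| < ε.
|(6u + 4) − 58| = |6u - 54| = 6|u − 9|.
So 6|u − 9| < ε exactly when |u − 9| < ε/6.
Take δ = ε/6. If 0 < |u − 9| < δ then |(6u + 4) − 58| = 6|u − 9| < 6·(ε/6) = ε.

δ = ε/6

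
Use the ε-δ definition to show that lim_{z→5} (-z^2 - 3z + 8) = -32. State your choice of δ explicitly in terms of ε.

Fix ε > 0. We want δ > 0 such that 0 < |z − 5| < δ implies |(-z^2 - 3z + 8) + 32| < ε.
(-z^2 - 3z + 8) + 32 = -z^2 - 3z + 40 = (z − 5)(-z - 8).
So |(-z^2 - 3z + 8) + 32| = |z − 5|·|-z - 8|.
Require δ ≤ 2. Then |z − 5| < 2 gives |z| < 7, and by the triangle inequality |-z - 8| ≤ 7 + 8 = 15.
Hence |(-z^2 - 3z + 8) + 32| ≤ 15|z − 5| < ε provided |z − 5| < ε/15.
Choosing δ = min(2, ε/15) ensures both conditions, hence |(-z^2 - 3z + 8) + 32| < ε.

δ = min(2, ε/15)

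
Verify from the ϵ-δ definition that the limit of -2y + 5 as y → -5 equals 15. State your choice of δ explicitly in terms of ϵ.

Let ϵ > 0 be given. We need δ > 0 so that 0 < |y + 5| < δ implies |(-2y + 5) − 15| < ϵ.
|(-2y + 5) − 15| = |-2y - 10| = 2|y + 5|.
Thus it suffices that |y + 5| < ϵ/2.
Take δ = ϵ/2. If 0 < |y + 5| < δ then |(-2y + 5) − 15| = 2|y + 5| < 2·(ϵ/2) = ϵ.

δ = ϵ/2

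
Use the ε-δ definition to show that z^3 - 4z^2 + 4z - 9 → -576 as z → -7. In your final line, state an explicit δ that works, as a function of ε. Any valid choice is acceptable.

Fix ε > 0. We want δ > 0 such that 0 < |z + 7| < δ implies |(z^3 - 4z^2 + 4z - 9) + 576| < ε.
(z^3 - 4z^2 + 4z - 9) + 576 = z^3 - 4z^2 + 4z + 567 = (z + 7)(z^2 - 11z + 81).
So |(z^3 - 4z^2 + 4z - 9) + 576| = |z + 7|·|z^2 - 11z + 81|.
Require δ ≤ 1. Then |z + 7| < 1 gives |z| < 8, and by the triangle inequality |z^2 - 11z + 81| ≤ 8^2 + 11·8 + 81 = 233.
Hence |(z^3 - 4z^2 + 4z - 9) + 576| ≤ 233|z + 7| < ε provided |z + 7| < ε/233.
Take δ = min(1, ε/233). Then 0 < |z + 7| < δ gives both |z + 7| < 1 and |z + 7| < ε/233, so |(z^3 - 4z^2 + 4z - 9) + 576| < ε.

δ = min(1, ε/233)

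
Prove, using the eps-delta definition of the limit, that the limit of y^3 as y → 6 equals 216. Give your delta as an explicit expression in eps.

Let eps > 0. We seek delta > 0 with 0 < |y − 6| < delta ⇒ |y^3 − 216| < eps.
Factor: y^3 − 216 = (y − 6)(y^2 + 6y + 36), so |y^3 − 216| = |y − 6|·|y^2 + 6y + 36|.
Impose delta ≤ 1 so that |y| < 7; then |y^2 + 6y + 36| ≤ 127.
Hence |y^3 − 216| ≤ 127|y − 6|, which is < eps once |y − 6| < eps/127.
Take delta = min(1, eps/127). If 0 < |y − 6| < delta then both bounds hold and |y^3 − 216| ≤ 127|y − 6| < 127·(eps/127) = eps.

delta = min(1, eps/127)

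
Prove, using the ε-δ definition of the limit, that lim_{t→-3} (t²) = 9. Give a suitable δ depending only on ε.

δ = min(2, ε/8)

Suppose ε > 0. We seek δ > 0 with 0 < |t + 3| < δ ⇒ |t² − 9| < ε.
Factor: t² − 9 = (t + 3)(t - 3), so |t² − 9| = |t + 3|·|t - 3|.
Restrict δ ≤ 2. Then |t + 3| < 2 gives |t| < 5, so by the triangle inequality |t - 3| ≤ 5 + 3 = 8.
Hence |t² − 9| ≤ 8|t + 3|, which is < ε once |t + 3| < ε/8.
Take δ = min(2, ε/8). If 0 < |t + 3| < δ then both bounds hold and |t² − 9| ≤ 8|t + 3| < 8·(ε/8) = ε.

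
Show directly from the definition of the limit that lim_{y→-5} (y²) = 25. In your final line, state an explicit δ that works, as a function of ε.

Let ε > 0. We seek δ > 0 with 0 < |y + 5| < δ ⇒ |y² − 25| < ε.
Factor: y² − 25 = (y + 5)(y - 5), so |y² − 25| = |y + 5|·|y - 5|.
Impose δ ≤ 1 so that |y| < 6; then |y - 5| ≤ 11.
Hence |y² − 25| ≤ 11|y + 5|, which is < ε once |y + 5| < ε/11.
Take δ = min(1, ε/11). If 0 < |y + 5| < δ then both bounds hold and |y² − 25| ≤ 11|y + 5| < 11·(ε/11) = ε.

δ = min(1, ε/11)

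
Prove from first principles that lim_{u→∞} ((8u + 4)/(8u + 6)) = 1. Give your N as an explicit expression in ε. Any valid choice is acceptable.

Let ε > 0 be given. We seek N > 0 such that u > N implies |(8u + 4)/(8u + 6) − 1| < ε.
(8u + 4)/(8u + 6) − 1 = (8(8u + 4) − 8(8u + 6)) / (8(8u + 6)) = -16/(8(8u + 6)).
For u > 0 we have 8u + 6 > 8u, so |(8u + 4)/(8u + 6) − 1| = 16/(8(8u + 6)) < 16/(8·8u) = (1/4)/u.
Thus |(8u + 4)/(8u + 6) − 1| < ε whenever u > (1/4)/ε.
Take N = (1/4)/ε. If u > N then |(8u + 4)/(8u + 6) − 1| < (1/4)/u < ε.

N = (1/4)/ε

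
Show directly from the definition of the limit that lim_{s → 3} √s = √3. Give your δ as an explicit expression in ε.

Suppose ε > 0. We want δ > 0 such that 0 < |s − 3| < δ implies |√s − √3| < ε.
Multiplying by the conjugate, |√s − √3| = |s − 3|/(√s + √3).
Restrict δ ≤ 3 so that |s − 3| < 3 forces s > 0, and then √s + √3 > √3.
Hence |√s − √3| < |s − 3|/√3, which is < ε once |s − 3| < √3·ε.
Take δ = min(3, √3·ε). If 0 < |s − 3| < δ then s > 0 and |√s − √3| < |s − 3|/√3 < ε.

δ = min(3, √3·ε)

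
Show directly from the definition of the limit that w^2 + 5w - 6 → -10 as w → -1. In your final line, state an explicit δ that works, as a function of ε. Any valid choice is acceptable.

δ = min(1, ε/6)

Let ε > 0. We want δ > 0 such that 0 < |w + 1| < δ implies |(w^2 + 5w - 6) + 10| < ε.
(w^2 + 5w - 6) + 10 = w^2 + 5w + 4 = (w + 1)(w + 4).
So |(w^2 + 5w - 6) + 10| = |w + 1|·|w + 4|.
Assume first that |w + 1| < 1, so |w| < 2. Then |w + 4| ≤ 2 + 4 = 6.
Hence |(w^2 + 5w - 6) + 10| ≤ 6|w + 1| < ε provided |w + 1| < ε/6.
Take δ = min(1, ε/6). Then 0 < |w + 1| < δ gives both |w + 1| < 1 and |w + 1| < ε/6, so |(w^2 + 5w - 6) + 10| < ε.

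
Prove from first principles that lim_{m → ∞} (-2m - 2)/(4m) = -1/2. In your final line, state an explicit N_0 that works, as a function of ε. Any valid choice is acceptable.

Fix ε > 0. For m ≥ 1, |(-2m - 2)/(4m) + 1/2| = |-8|/(4(4m)) = 8/(4(4m)).
Since 4m ≥ 4m for m ≥ 1, this is ≤ 8/(4·4m) = (1/2)/m.
So |(-2m - 2)/(4m) + 1/2| < ε whenever m > (1/2)/ε.
Take N_0 = (1/2)/ε. If m > N_0 then |(-2m - 2)/(4m) + 1/2| ≤ (1/2)/m < ε.

N_0 = (1/2)/ε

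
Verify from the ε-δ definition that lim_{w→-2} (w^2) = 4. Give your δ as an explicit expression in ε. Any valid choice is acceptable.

δ = min(1, ε/5)

Fix ε > 0. We seek δ > 0 with 0 < |w + 2| < δ ⇒ |w^2 − 4| < ε.
Factor: w^2 − 4 = (w + 2)(w - 2), so |w^2 − 4| = |w + 2|·|w - 2|.
Restrict δ ≤ 1. Then |w + 2| < 1 gives |w| < 3, so by the triangle inequality |w - 2| ≤ 3 + 2 = 5.
Hence |w^2 − 4| ≤ 5|w + 2|, which is < ε once |w + 2| < ε/5.
Take δ = min(1, ε/5). If 0 < |w + 2| < δ then both bounds hold and |w^2 − 4| ≤ 5|w + 2| < 5·(ε/5) = ε.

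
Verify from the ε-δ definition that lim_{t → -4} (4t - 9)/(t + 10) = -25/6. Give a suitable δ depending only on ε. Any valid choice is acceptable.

δ = min(3, (18/49)ε)

Fix ε > 0. We want δ > 0 with 0 < |t + 4| < δ ⇒ |(4t - 9)/(t + 10) + 25/6| < ε.
Combining over a common denominator, (4t - 9)/(t + 10) + 25/6 = [(4t - 9)·6 − (-25)·(t + 10)] / [6·(t + 10)] = 49(t + 4) / (6(t + 10)).
So |(4t - 9)/(t + 10) + 25/6| = 49|t + 4| / (6·|t + 10|).
Restrict δ ≤ 3. Then |t + 4| < 3 gives |t + 10| = |(t + 4) + 6| ≥ 6 − 3 = 3.
Hence |(4t - 9)/(t + 10) + 25/6| < 49|t + 4|/(6·3) = (49/18)|t + 4|, which is < ε once |t + 4| < (18/49)ε.
Take δ = min(3, (18/49)ε). Then 0 < |t + 4| < δ forces both bounds, so |(4t - 9)/(t + 10) + 25/6| < ε.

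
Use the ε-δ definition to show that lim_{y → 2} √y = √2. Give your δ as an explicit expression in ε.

Let ε > 0. We want δ > 0 such that 0 < |y − 2| < δ implies |√y − √2| < ε.
Rationalise: √y − √2 = (y − 2)/(√y + √2), so |√y − √2| = |y − 2|/(√y + √2).
Restrict δ ≤ 2 so that |y − 2| < 2 forces y > 0, and then √y + √2 > √2.
Hence |√y − √2| < |y − 2|/√2, which is < ε once |y − 2| < √2·ε.
Take δ = min(2, √2·ε). If 0 < |y − 2| < δ then y > 0 and |√y − √2| < |y − 2|/√2 < ε.

δ = min(2, √2·ε)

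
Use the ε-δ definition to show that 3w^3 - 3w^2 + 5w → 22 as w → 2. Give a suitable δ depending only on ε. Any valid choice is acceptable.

Fix ε > 0. We want δ > 0 such that 0 < |w − 2| < δ implies |(3w^3 - 3w^2 + 5w) − 22| < ε.
(3w^3 - 3w^2 + 5w) − 22 = 3w^3 - 3w^2 + 5w - 22 = (w − 2)(3w^2 + 3w + 11).
So |(3w^3 - 3w^2 + 5w) − 22| = |w − 2|·|3w^2 + 3w + 11|.
Require δ ≤ 1. Then |w − 2| < 1 gives |w| < 3, and by the triangle inequality |3w^2 + 3w + 11| ≤ 3·3^2 + 3·3 + 11 = 47.
Hence |(3w^3 - 3w^2 + 5w) − 22| ≤ 47|w − 2| < ε provided |w − 2| < ε/47.
Take δ = min(1, ε/47). Then 0 < |w − 2| < δ gives both |w − 2| < 1 and |w − 2| < ε/47, so |(3w^3 - 3w^2 + 5w) − 22| < ε.

δ = min(1, ε/47)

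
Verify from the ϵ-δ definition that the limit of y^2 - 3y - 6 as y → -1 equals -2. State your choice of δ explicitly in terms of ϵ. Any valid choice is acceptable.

Let ϵ > 0. We want δ > 0 such that 0 < |y + 1| < δ implies |(y^2 - 3y - 6) + 2| < ϵ.
(y^2 - 3y - 6) + 2 = y^2 - 3y - 4 = (y + 1)(y - 4).
So |(y^2 - 3y - 6) + 2| = |y + 1|·|y - 4|.
Require δ ≤ 2. Then |y + 1| < 2 gives |y| < 3, and by the triangle inequality |y - 4| ≤ 3 + 4 = 7.
Hence |(y^2 - 3y - 6) + 2| ≤ 7|y + 1| < ϵ provided |y + 1| < ϵ/7.
Take δ = min(2, ϵ/7). Then 0 < |y + 1| < δ gives both |y + 1| < 2 and |y + 1| < ϵ/7, so |(y^2 - 3y - 6) + 2| < ϵ.

δ = min(2, ϵ/7)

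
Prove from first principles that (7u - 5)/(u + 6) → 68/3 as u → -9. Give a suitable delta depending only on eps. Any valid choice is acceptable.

delta = min(3/2, (9/94)eps)

Suppose eps > 0. We want delta > 0 with 0 < |u + 9| < delta ⇒ |(7u - 5)/(u + 6) − (68/3)| < eps.
Combining over a common denominator, (7u - 5)/(u + 6) − (68/3) = [(7u - 5)·(-3) − (-68)·(u + 6)] / [(-3)·(u + 6)] = 47(u + 9) / ((-3)(u + 6)).
So |(7u - 5)/(u + 6) − (68/3)| = 47|u + 9| / (3·|u + 6|).
Require delta ≤ 3/2, so |u + 6| ≥ |-3| − |u + 9| > 3 − 3/2 = 3/2.
Hence |(7u - 5)/(u + 6) − (68/3)| < 47|u + 9|/(3·(3/2)) = (94/9)|u + 9|, which is < eps once |u + 9| < (9/94)eps.
Take delta = min(3/2, (9/94)eps). Then 0 < |u + 9| < delta forces both bounds, so |(7u - 5)/(u + 6) − (68/3)| < eps.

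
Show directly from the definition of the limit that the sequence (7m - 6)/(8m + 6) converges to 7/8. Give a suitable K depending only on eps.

Fix eps > 0. For m ≥ 1, |(7m - 6)/(8m + 6) − (7/8)| = |-90|/(8(8m + 6)) = 90/(8(8m + 6)).
Since 8m + 6 ≥ 8m for m ≥ 1, this is ≤ 90/(8·8m) = (45/32)/m.
So |(7m - 6)/(8m + 6) − (7/8)| < eps whenever m > (45/32)/eps.
Take K = (45/32)/eps. If m > K then |(7m - 6)/(8m + 6) − (7/8)| ≤ (45/32)/m < eps.

K = (45/32)/eps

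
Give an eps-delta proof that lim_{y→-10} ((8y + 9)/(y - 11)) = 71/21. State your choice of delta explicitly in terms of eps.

delta = min(21/2, (441/194)eps)

Fix eps > 0. We want delta > 0 with 0 < |y + 10| < delta ⇒ |(8y + 9)/(y - 11) − (71/21)| < eps.
Combining over a common denominator, (8y + 9)/(y - 11) − (71/21) = [(8y + 9)·(-21) − (-71)·(y - 11)] / [(-21)·(y - 11)] = -97(y + 10) / ((-21)(y - 11)).
So |(8y + 9)/(y - 11) − (71/21)| = 97|y + 10| / (21·|y − 11|).
Require delta ≤ 21/2, so |y − 11| ≥ |-21| − |y + 10| > 21 − 21/2 = 21/2.
Hence |(8y + 9)/(y - 11) − (71/21)| < 97|y + 10|/(21·(21/2)) = (194/441)|y + 10|, which is < eps once |y + 10| < (441/194)eps.
Take delta = min(21/2, (441/194)eps). Then 0 < |y + 10| < delta forces both bounds, so |(8y + 9)/(y - 11) − (71/21)| < eps.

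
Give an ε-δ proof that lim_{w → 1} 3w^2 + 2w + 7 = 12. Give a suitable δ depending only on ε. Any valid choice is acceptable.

Suppose ε > 0. We want δ > 0 such that 0 < |w − 1| < δ implies |(3w^2 + 2w + 7) − 12| < ε.
(3w^2 + 2w + 7) − 12 = 3w^2 + 2w - 5 = (w − 1)(3w + 5).
So |(3w^2 + 2w + 7) − 12| = |w − 1|·|3w + 5|.
Require δ ≤ 2. Then |w − 1| < 2 gives |w| < 3, and by the triangle inequality |3w + 5| ≤ 3·3 + 5 = 14.
Hence |(3w^2 + 2w + 7) − 12| ≤ 14|w − 1| < ε provided |w − 1| < ε/14.
Take δ = min(2, ε/14). Then 0 < |w − 1| < δ gives both |w − 1| < 2 and |w − 1| < ε/14, so |(3w^2 + 2w + 7) − 12| < ε.

δ = min(2, ε/14)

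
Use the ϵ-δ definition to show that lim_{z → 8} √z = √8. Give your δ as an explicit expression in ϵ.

δ = min(8, √8·ϵ)

Suppose ϵ > 0. We want δ > 0 such that 0 < |z − 8| < δ implies |√z − √8| < ϵ.
Multiplying by the conjugate, |√z − √8| = |z − 8|/(√z + √8).
Restrict δ ≤ 8 so that |z − 8| < 8 forces z > 0, and then √z + √8 > √8.
Hence |√z − √8| < |z − 8|/√8, which is < ϵ once |z − 8| < √8·ϵ.
Take δ = min(8, √8·ϵ). If 0 < |z − 8| < δ then z > 0 and |√z − √8| < |z − 8|/√8 < ϵ.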